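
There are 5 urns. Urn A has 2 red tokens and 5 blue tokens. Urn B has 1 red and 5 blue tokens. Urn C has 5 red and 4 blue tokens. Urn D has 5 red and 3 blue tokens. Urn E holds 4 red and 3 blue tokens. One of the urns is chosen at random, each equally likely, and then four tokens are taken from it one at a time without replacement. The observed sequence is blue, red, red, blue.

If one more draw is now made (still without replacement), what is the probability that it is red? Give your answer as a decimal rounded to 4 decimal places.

0.5573

Compute the likelihood of the observed sequence for each case: P(data | urn A) = (5/7)(2/6)(1/5)(4/4) = 0.047619; P(data | urn B) = (5/6)(1/5)(0/4) = 0; P(data | urn C) = (4/9)(5/8)(4/7)(3/6) = 0.079365; P(data | urn D) = (3/8)(5/7)(4/6)(2/5) = 0.071429; P(data | urn E) = (3/7)(4/6)(3/5)(2/4) = 0.085714.
Weighting by the prior gives 1/5 · 0.047619 = 0.0095238, 1/5 · 0 = 0, 1/5 · 0.079365 = 0.015873, 1/5 · 0.071429 = 0.014286, 1/5 · 0.085714 = 0.017143; these sum to 0.056825.
Normalising, the posterior is P(urn A | data) = 0.1676, P(urn B | data) = 0, P(urn C | data) = 0.27933, P(urn D | data) = 0.2514, P(urn E | data) = 0.30168.
So P(red next | data) = Σ P(red next | H) P(H | data) = (0)(0.1676) + (3/5)(0.27933) + (3/4)(0.2514) + (2/3)(0.30168) = 0.55726.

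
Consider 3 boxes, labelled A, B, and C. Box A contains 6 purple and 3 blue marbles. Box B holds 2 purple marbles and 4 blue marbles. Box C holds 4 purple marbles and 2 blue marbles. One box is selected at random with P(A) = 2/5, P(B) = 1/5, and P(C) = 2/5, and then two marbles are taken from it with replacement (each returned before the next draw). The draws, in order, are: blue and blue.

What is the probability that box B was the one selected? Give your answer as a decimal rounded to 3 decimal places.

Under each hypothesis, the probability of the observed sequence is: P(data | box A) = (3/9)(3/9) = 1/9; P(data | box B) = (4/6)(4/6) = 4/9; P(data | box C) = (2/6)(2/6) = 1/9.
Weighting by the prior gives 2/5 · 1/9 = 2/45, 1/5 · 4/9 = 4/45, 2/5 · 1/9 = 2/45; summing to 8/45.
Therefore the posterior P(box B | data) = (4/45) / (8/45) = 1/2.

0.500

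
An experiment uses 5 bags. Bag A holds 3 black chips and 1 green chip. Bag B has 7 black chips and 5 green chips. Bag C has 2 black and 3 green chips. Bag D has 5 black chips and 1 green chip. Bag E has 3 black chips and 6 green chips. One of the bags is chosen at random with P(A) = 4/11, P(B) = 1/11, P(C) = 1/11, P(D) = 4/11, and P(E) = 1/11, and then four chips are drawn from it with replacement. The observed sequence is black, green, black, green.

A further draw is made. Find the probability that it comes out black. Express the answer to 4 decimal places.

0.6350

Under each hypothesis, the probability of the observed sequence is: P(data | bag A) = (3/4)(1/4)(3/4)(1/4) = 0.035156; P(data | bag B) = (7/12)(5/12)(7/12)(5/12) = 0.059076; P(data | bag C) = (2/5)(3/5)(2/5)(3/5) = 0.0576; P(data | bag D) = (5/6)(1/6)(5/6)(1/6) = 0.01929; P(data | bag E) = (3/9)(6/9)(3/9)(6/9) = 0.049383.
Multiplying each by its prior: 4/11 · 0.035156 = 0.012784, 1/11 · 0.059076 = 0.0053705, 1/11 · 0.0576 = 0.0052364, 4/11 · 0.01929 = 0.0070146, 1/11 · 0.049383 = 0.0044893; these sum to 0.034895.
Normalising, the posterior is P(bag A | data) = 0.36636, P(bag B | data) = 0.15391, P(bag C | data) = 0.15006, P(bag D | data) = 0.20102, P(bag E | data) = 0.12865.
Averaging over the posterior, P(black next | data) = (3/4)(0.36636) + (7/12)(0.15391) + (2/5)(0.15006) + (5/6)(0.20102) + (1/3)(0.12865) = 0.63497.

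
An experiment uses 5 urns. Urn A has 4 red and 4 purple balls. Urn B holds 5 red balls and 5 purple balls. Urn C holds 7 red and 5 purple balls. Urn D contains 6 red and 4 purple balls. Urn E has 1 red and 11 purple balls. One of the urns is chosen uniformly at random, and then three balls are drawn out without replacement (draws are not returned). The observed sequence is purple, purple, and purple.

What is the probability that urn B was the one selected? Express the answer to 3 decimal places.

Under each hypothesis, the probability of the observed sequence is: P(data | urn A) = (4/8)(3/7)(2/6) = 0.071429; P(data | urn B) = (5/10)(4/9)(3/8) = 0.083333; P(data | urn C) = (5/12)(4/11)(3/10) = 0.045455; P(data | urn D) = (4/10)(3/9)(2/8) = 0.033333; P(data | urn E) = (11/12)(10/11)(9/10) = 0.75.
Weighting by the prior gives 1/5 · 0.071429 = 0.014286, 1/5 · 0.083333 = 0.016667, 1/5 · 0.045455 = 0.0090909, 1/5 · 0.033333 = 0.0066667, 1/5 · 0.75 = 0.15; summing to 0.19671.
So P(urn B | data) = (0.016667) / (0.19671) = 0.084727.

0.085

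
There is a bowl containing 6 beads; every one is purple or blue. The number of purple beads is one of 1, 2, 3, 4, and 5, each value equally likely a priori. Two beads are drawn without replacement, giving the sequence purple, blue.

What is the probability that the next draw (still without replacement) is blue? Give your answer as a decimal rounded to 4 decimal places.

Compute the likelihood of the observed sequence for each case: P(data | r = 1) = (1/6)(5/5) = 1/6; P(data | r = 2) = (2/6)(4/5) = 4/15; P(data | r = 3) = (3/6)(3/5) = 3/10; P(data | r = 4) = (4/6)(2/5) = 4/15; P(data | r = 5) = (5/6)(1/5) = 1/6.
Weighting by the prior gives 1/5 · 1/6 = 1/30, 1/5 · 4/15 = 4/75, 1/5 · 3/10 = 3/50, 1/5 · 4/15 = 4/75, 1/5 · 1/6 = 1/30; these sum to 7/30.
The posterior is then P(r = 1 | data) = 1/7, P(r = 2 | data) = 8/35, P(r = 3 | data) = 9/35, P(r = 4 | data) = 8/35, P(r = 5 | data) = 1/7.
Averaging over the posterior, P(blue next | data) = (1)(1/7) + (3/4)(8/35) + (1/2)(9/35) + (1/4)(8/35) + (0)(1/7) = 1/2.

0.5000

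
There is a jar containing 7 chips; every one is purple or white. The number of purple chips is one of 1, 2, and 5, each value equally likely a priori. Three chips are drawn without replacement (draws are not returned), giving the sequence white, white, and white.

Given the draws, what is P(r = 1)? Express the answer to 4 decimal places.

For each hypothesis, P(data | H) works out to: P(data | r = 1) = (6/7)(5/6)(4/5) = 4/7; P(data | r = 2) = (5/7)(4/6)(3/5) = 2/7; P(data | r = 5) = (2/7)(1/6)(0/5) = 0.
Weighting by the prior gives 1/3 · 4/7 = 4/21, 1/3 · 2/7 = 2/21, 1/3 · 0 = 0; with total 2/7.
By Bayes' rule, P(r = 1 | data) = (4/21) / (2/7) = 2/3.

0.6667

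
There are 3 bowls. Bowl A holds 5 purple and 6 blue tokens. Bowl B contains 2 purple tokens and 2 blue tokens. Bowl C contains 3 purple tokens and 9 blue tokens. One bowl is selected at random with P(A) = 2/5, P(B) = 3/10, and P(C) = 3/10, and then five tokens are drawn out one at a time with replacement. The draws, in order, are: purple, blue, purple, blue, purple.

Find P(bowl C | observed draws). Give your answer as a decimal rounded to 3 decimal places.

0.114

Under each hypothesis, the probability of the observed sequence is: P(data | bowl A) = (5/11)(6/11)(5/11)(6/11)(5/11) = 0.027941; P(data | bowl B) = (2/4)(2/4)(2/4)(2/4)(2/4) = 0.03125; P(data | bowl C) = (3/12)(9/12)(3/12)(9/12)(3/12) = 0.0087891.
Multiplying each by its prior: 2/5 · 0.027941 = 0.011177, 3/10 · 0.03125 = 0.009375, 3/10 · 0.0087891 = 0.0026367; summing to 0.023188.
Therefore the posterior P(bowl C | data) = (0.0026367) / (0.023188) = 0.11371.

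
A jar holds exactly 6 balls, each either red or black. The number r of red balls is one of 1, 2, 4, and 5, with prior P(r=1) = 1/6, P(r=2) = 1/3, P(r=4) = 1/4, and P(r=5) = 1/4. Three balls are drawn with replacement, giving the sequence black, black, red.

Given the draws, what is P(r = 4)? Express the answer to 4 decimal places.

Compute the likelihood of the observed sequence for each case: P(data | r = 1) = (5/6)(5/6)(1/6) = 0.11574; P(data | r = 2) = (4/6)(4/6)(2/6) = 0.14815; P(data | r = 4) = (2/6)(2/6)(4/6) = 0.074074; P(data | r = 5) = (1/6)(1/6)(5/6) = 0.023148.
Multiplying each by its prior: 1/6 · 0.11574 = 0.01929, 1/3 · 0.14815 = 0.049383, 1/4 · 0.074074 = 0.018519, 1/4 · 0.023148 = 0.005787; with total 0.092978.
Hence P(r = 4 | data) = (0.018519) / (0.092978) = 0.19917.

0.1992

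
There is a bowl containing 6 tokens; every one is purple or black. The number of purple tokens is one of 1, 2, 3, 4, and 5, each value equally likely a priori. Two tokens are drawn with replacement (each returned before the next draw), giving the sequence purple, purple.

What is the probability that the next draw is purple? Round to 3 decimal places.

0.682

Under each hypothesis, the probability of the observed sequence is: P(data | r = 1) = (1/6)(1/6) = 1/36; P(data | r = 2) = (2/6)(2/6) = 1/9; P(data | r = 3) = (3/6)(3/6) = 1/4; P(data | r = 4) = (4/6)(4/6) = 4/9; P(data | r = 5) = (5/6)(5/6) = 25/36.
Weighting by the prior gives 1/5 · 1/36 = 1/180, 1/5 · 1/9 = 1/45, 1/5 · 1/4 = 1/20, 1/5 · 4/9 = 4/45, 1/5 · 25/36 = 5/36; summing to 11/36.
Dividing through by the total gives posterior P(r = 1 | data) = 1/55, P(r = 2 | data) = 4/55, P(r = 3 | data) = 9/55, P(r = 4 | data) = 16/55, P(r = 5 | data) = 5/11.
The predictive probability is P(purple next | data) = (1/6)(1/55) + (1/3)(4/55) + (1/2)(9/55) + (2/3)(16/55) + (5/6)(5/11) = 15/22.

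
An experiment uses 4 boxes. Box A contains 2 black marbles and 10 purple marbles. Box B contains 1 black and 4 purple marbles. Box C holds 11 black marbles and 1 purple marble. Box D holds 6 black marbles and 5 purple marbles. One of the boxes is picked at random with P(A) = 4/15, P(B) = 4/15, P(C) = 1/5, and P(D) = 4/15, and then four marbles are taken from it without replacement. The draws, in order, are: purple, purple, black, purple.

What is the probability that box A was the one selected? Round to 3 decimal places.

The likelihood of the observed sequence under each hypothesis: P(data | box A) = (10/12)(9/11)(2/10)(8/9) = 4/33; P(data | box B) = (4/5)(3/4)(1/3)(2/2) = 1/5; P(data | box C) = (1/12)(0/11) = 0; P(data | box D) = (5/11)(4/10)(6/9)(3/8) = 1/22.
Weighting by the prior gives 4/15 · 4/33 = 16/495, 4/15 · 1/5 = 4/75, 1/5 · 0 = 0, 4/15 · 1/22 = 2/165; these sum to 22/225.
So P(box A | data) = (16/495) / (22/225) = 40/121.

0.331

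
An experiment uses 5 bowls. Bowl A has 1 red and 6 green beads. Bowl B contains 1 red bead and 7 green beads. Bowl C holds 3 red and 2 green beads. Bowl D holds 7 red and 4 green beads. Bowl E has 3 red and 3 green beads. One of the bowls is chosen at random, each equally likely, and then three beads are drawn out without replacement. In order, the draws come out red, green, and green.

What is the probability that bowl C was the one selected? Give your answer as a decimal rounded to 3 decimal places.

0.166

For each hypothesis, P(data | H) works out to: P(data | bowl A) = (1/7)(6/6)(5/5) = 0.14286; P(data | bowl B) = (1/8)(7/7)(6/6) = 0.125; P(data | bowl C) = (3/5)(2/4)(1/3) = 0.1; P(data | bowl D) = (7/11)(4/10)(3/9) = 0.084848; P(data | bowl E) = (3/6)(3/5)(2/4) = 0.15.
Weighting by the prior gives 1/5 · 0.14286 = 0.028571, 1/5 · 0.125 = 0.025, 1/5 · 0.1 = 0.02, 1/5 · 0.084848 = 0.01697, 1/5 · 0.15 = 0.03; these sum to 0.12054.
So P(bowl C | data) = (0.02) / (0.12054) = 0.16592.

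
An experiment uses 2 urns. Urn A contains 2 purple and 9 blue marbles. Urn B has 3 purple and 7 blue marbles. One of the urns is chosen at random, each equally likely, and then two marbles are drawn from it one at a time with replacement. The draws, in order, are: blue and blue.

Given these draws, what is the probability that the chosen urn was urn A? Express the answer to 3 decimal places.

For each hypothesis, P(data | H) works out to: P(data | urn A) = (9/11)(9/11) = 0.66942; P(data | urn B) = (7/10)(7/10) = 0.49.
Weighting by the prior gives 1/2 · 0.66942 = 0.33471, 1/2 · 0.49 = 0.245; these sum to 0.57971.
Therefore the posterior P(urn A | data) = (0.33471) / (0.57971) = 0.57738.

0.577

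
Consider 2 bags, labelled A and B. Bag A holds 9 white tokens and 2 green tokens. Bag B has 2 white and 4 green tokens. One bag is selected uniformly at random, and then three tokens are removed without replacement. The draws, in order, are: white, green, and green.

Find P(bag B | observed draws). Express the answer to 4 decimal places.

0.9167

The likelihood of the observed sequence under each hypothesis: P(data | bag A) = (9/11)(2/10)(1/9) = 1/55; P(data | bag B) = (2/6)(4/5)(3/4) = 1/5.
The prior-weighted likelihoods are 1/2 · 1/55 = 1/110, 1/2 · 1/5 = 1/10; with total 6/55.
Hence P(bag B | data) = (1/10) / (6/55) = 11/12.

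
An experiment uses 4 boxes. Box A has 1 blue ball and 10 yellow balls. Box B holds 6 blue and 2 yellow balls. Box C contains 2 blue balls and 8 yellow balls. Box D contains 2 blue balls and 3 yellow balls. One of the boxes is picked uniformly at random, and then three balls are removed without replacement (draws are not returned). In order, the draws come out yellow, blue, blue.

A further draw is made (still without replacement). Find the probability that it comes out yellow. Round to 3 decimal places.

For each hypothesis, P(data | H) works out to: P(data | box A) = (10/11)(1/10)(0/9) = 0; P(data | box B) = (2/8)(6/7)(5/6) = 0.17857; P(data | box C) = (8/10)(2/9)(1/8) = 0.022222; P(data | box D) = (3/5)(2/4)(1/3) = 0.1.
Multiplying each by its prior: 1/4 · 0 = 0, 1/4 · 0.17857 = 0.044643, 1/4 · 0.022222 = 0.0055556, 1/4 · 0.1 = 0.025; with total 0.075198.
Normalising, the posterior is P(box A | data) = 0, P(box B | data) = 0.59367, P(box C | data) = 0.073879, P(box D | data) = 0.33245.
Averaging over the posterior, P(yellow next | data) = (1/5)(0.59367) + (1)(0.073879) + (1)(0.33245) = 0.52507.

0.525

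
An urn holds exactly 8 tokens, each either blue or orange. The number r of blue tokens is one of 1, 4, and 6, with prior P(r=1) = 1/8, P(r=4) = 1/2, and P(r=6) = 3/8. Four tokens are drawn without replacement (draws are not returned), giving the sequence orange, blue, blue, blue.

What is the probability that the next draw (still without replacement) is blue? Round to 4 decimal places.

0.5761

The likelihood of the observed sequence under each hypothesis: P(data | r = 1) = (7/8)(1/7)(0/6) = 0; P(data | r = 4) = (4/8)(4/7)(3/6)(2/5) = 2/35; P(data | r = 6) = (2/8)(6/7)(5/6)(4/5) = 1/7.
Weighting by the prior gives 1/8 · 0 = 0, 1/2 · 2/35 = 1/35, 3/8 · 1/7 = 3/56; these sum to 23/280.
Normalising, the posterior is P(r = 1 | data) = 0, P(r = 4 | data) = 8/23, P(r = 6 | data) = 15/23.
So P(blue next | data) = Σ P(blue next | H) P(H | data) = (1/4)(8/23) + (3/4)(15/23) = 53/92.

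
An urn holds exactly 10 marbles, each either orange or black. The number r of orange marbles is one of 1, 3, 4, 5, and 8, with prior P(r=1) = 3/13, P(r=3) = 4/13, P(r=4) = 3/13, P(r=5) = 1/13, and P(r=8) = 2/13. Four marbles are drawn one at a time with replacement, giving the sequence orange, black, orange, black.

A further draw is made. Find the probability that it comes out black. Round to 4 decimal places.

0.5963

For each hypothesis, P(data | H) works out to: P(data | r = 1) = (1/10)(9/10)(1/10)(9/10) = 0.0081; P(data | r = 3) = (3/10)(7/10)(3/10)(7/10) = 0.0441; P(data | r = 4) = (4/10)(6/10)(4/10)(6/10) = 0.0576; P(data | r = 5) = (5/10)(5/10)(5/10)(5/10) = 0.0625; P(data | r = 8) = (8/10)(2/10)(8/10)(2/10) = 0.0256.
Multiplying each by its prior: 3/13 · 0.0081 = 0.0018692, 4/13 · 0.0441 = 0.013569, 3/13 · 0.0576 = 0.013292, 1/13 · 0.0625 = 0.0048077, 2/13 · 0.0256 = 0.0039385; summing to 0.037477.
Normalising, the posterior is P(r = 1 | data) = 0.049877, P(r = 3 | data) = 0.36207, P(r = 4 | data) = 0.35468, P(r = 5 | data) = 0.12828, P(r = 8 | data) = 0.10509.
So P(black next | data) = Σ P(black next | H) P(H | data) = (9/10)(0.049877) + (7/10)(0.36207) + (3/5)(0.35468) + (1/2)(0.12828) + (1/5)(0.10509) = 0.59631.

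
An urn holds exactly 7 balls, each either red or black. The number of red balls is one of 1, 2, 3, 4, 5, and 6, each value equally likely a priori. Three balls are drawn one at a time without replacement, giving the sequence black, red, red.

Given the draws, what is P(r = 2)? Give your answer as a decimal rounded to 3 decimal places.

Compute the likelihood of the observed sequence for each case: P(data | r = 1) = (6/7)(1/6)(0/5) = 0; P(data | r = 2) = (5/7)(2/6)(1/5) = 1/21; P(data | r = 3) = (4/7)(3/6)(2/5) = 4/35; P(data | r = 4) = (3/7)(4/6)(3/5) = 6/35; P(data | r = 5) = (2/7)(5/6)(4/5) = 4/21; P(data | r = 6) = (1/7)(6/6)(5/5) = 1/7.
Multiplying each by its prior: 1/6 · 0 = 0, 1/6 · 1/21 = 1/126, 1/6 · 4/35 = 2/105, 1/6 · 6/35 = 1/35, 1/6 · 4/21 = 2/63, 1/6 · 1/7 = 1/42; summing to 1/9.
Hence P(r = 2 | data) = (1/126) / (1/9) = 1/14.

0.071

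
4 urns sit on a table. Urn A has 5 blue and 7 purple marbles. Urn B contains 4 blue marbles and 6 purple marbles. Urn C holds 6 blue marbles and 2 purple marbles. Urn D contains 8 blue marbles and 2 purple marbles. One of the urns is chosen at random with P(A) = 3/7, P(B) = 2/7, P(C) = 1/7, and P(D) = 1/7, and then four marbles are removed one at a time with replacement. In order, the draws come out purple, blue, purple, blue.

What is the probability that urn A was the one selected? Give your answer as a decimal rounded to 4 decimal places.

0.5018

Under each hypothesis, the probability of the observed sequence is: P(data | urn A) = (7/12)(5/12)(7/12)(5/12) = 0.059076; P(data | urn B) = (6/10)(4/10)(6/10)(4/10) = 0.0576; P(data | urn C) = (2/8)(6/8)(2/8)(6/8) = 0.035156; P(data | urn D) = (2/10)(8/10)(2/10)(8/10) = 0.0256.
The prior-weighted likelihoods are 3/7 · 0.059076 = 0.025318, 2/7 · 0.0576 = 0.016457, 1/7 · 0.035156 = 0.0050223, 1/7 · 0.0256 = 0.0036571; summing to 0.050455.
Therefore the posterior P(urn A | data) = (0.025318) / (0.050455) = 0.5018.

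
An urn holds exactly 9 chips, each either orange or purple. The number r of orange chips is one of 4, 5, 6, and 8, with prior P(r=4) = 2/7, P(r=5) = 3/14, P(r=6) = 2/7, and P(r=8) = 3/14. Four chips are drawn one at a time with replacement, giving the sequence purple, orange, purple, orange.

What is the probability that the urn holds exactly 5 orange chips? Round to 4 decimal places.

0.2799

The likelihood of the observed sequence under each hypothesis: P(data | r = 4) = (5/9)(4/9)(5/9)(4/9) = 0.060966; P(data | r = 5) = (4/9)(5/9)(4/9)(5/9) = 0.060966; P(data | r = 6) = (3/9)(6/9)(3/9)(6/9) = 0.049383; P(data | r = 8) = (1/9)(8/9)(1/9)(8/9) = 0.0097546.
Multiplying each by its prior: 2/7 · 0.060966 = 0.017419, 3/14 · 0.060966 = 0.013064, 2/7 · 0.049383 = 0.014109, 3/14 · 0.0097546 = 0.0020903; with total 0.046683.
So P(r = 5 | data) = (0.013064) / (0.046683) = 0.27985.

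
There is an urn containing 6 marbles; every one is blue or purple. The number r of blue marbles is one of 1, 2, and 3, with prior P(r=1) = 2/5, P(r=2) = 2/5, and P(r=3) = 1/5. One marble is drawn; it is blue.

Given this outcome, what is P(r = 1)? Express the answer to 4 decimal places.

0.2222

The likelihood of this draw under each hypothesis: P(data | r = 1) = (1/6) = 1/6; P(data | r = 2) = (2/6) = 1/3; P(data | r = 3) = (3/6) = 1/2.
The prior-weighted likelihoods are 2/5 · 1/6 = 1/15, 2/5 · 1/3 = 2/15, 1/5 · 1/2 = 1/10; summing to 3/10.
By Bayes' rule, P(r = 1 | data) = (1/15) / (3/10) = 2/9.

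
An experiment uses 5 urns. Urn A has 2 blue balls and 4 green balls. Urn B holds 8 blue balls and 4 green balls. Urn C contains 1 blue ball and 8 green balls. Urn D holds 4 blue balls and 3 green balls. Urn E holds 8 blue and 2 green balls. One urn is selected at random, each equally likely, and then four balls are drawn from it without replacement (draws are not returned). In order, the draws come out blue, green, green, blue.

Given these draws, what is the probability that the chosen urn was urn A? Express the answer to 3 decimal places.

0.288

For each hypothesis, P(data | H) works out to: P(data | urn A) = (2/6)(4/5)(3/4)(1/3) = 0.066667; P(data | urn B) = (8/12)(4/11)(3/10)(7/9) = 0.056566; P(data | urn C) = (1/9)(8/8)(7/7)(0/6) = 0; P(data | urn D) = (4/7)(3/6)(2/5)(3/4) = 0.085714; P(data | urn E) = (8/10)(2/9)(1/8)(7/7) = 0.022222.
The prior-weighted likelihoods are 1/5 · 0.066667 = 0.013333, 1/5 · 0.056566 = 0.011313, 1/5 · 0 = 0, 1/5 · 0.085714 = 0.017143, 1/5 · 0.022222 = 0.0044444; with total 0.046234.
By Bayes' rule, P(urn A | data) = (0.013333) / (0.046234) = 0.28839.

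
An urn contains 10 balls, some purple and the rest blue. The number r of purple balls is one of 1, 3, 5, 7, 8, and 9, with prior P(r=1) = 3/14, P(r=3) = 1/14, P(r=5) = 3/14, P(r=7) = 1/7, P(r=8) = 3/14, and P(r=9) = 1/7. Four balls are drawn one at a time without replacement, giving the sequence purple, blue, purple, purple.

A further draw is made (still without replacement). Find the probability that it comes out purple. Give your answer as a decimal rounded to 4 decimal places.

0.7325

Compute the likelihood of the observed sequence for each case: P(data | r = 1) = (1/10)(9/9)(0/8) = 0; P(data | r = 3) = (3/10)(7/9)(2/8)(1/7) = 0.0083333; P(data | r = 5) = (5/10)(5/9)(4/8)(3/7) = 0.059524; P(data | r = 7) = (7/10)(3/9)(6/8)(5/7) = 0.125; P(data | r = 8) = (8/10)(2/9)(7/8)(6/7) = 0.13333; P(data | r = 9) = (9/10)(1/9)(8/8)(7/7) = 0.1.
Weighting by the prior gives 3/14 · 0 = 0, 1/14 · 0.0083333 = 0.00059524, 3/14 · 0.059524 = 0.012755, 1/7 · 0.125 = 0.017857, 3/14 · 0.13333 = 0.028571, 1/7 · 0.1 = 0.014286; summing to 0.074065.
Dividing through by the total gives posterior P(r = 1 | data) = 0, P(r = 3 | data) = 0.0080367, P(r = 5 | data) = 0.17222, P(r = 7 | data) = 0.2411, P(r = 8 | data) = 0.38576, P(r = 9 | data) = 0.19288.
The predictive probability is P(purple next | data) = (0)(0.0080367) + (1/3)(0.17222) + (2/3)(0.2411) + (5/6)(0.38576) + (1)(0.19288) = 0.73249.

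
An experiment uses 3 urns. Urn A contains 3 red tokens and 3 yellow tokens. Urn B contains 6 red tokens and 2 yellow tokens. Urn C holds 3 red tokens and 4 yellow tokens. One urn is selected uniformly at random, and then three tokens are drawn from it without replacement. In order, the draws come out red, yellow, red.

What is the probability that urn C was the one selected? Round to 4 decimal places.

The likelihood of the observed sequence under each hypothesis: P(data | urn A) = (3/6)(3/5)(2/4) = 3/20; P(data | urn B) = (6/8)(2/7)(5/6) = 5/28; P(data | urn C) = (3/7)(4/6)(2/5) = 4/35.
The prior-weighted likelihoods are 1/3 · 3/20 = 1/20, 1/3 · 5/28 = 5/84, 1/3 · 4/35 = 4/105; summing to 31/210.
So P(urn C | data) = (4/105) / (31/210) = 8/31.

0.2581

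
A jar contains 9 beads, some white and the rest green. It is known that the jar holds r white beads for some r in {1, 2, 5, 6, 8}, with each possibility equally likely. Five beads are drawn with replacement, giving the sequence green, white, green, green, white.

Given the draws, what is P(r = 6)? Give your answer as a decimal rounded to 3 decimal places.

0.215

For each hypothesis, P(data | H) works out to: P(data | r = 1) = (8/9)(1/9)(8/9)(8/9)(1/9) = 0.0086708; P(data | r = 2) = (7/9)(2/9)(7/9)(7/9)(2/9) = 0.023235; P(data | r = 5) = (4/9)(5/9)(4/9)(4/9)(5/9) = 0.027096; P(data | r = 6) = (3/9)(6/9)(3/9)(3/9)(6/9) = 0.016461; P(data | r = 8) = (1/9)(8/9)(1/9)(1/9)(8/9) = 0.0010838.
Multiplying each by its prior: 1/5 · 0.0086708 = 0.0017342, 1/5 · 0.023235 = 0.004647, 1/5 · 0.027096 = 0.0054192, 1/5 · 0.016461 = 0.0032922, 1/5 · 0.0010838 = 0.00021677; with total 0.015309.
Therefore the posterior P(r = 6 | data) = (0.0032922) / (0.015309) = 0.21504.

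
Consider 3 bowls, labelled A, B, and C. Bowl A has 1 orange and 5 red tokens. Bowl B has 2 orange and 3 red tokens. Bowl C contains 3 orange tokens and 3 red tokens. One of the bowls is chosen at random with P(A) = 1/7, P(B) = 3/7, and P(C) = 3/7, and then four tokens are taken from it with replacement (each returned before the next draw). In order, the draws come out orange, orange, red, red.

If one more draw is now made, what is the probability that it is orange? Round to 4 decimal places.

0.4375

For each hypothesis, P(data | H) works out to: P(data | bowl A) = (1/6)(1/6)(5/6)(5/6) = 0.01929; P(data | bowl B) = (2/5)(2/5)(3/5)(3/5) = 0.0576; P(data | bowl C) = (3/6)(3/6)(3/6)(3/6) = 0.0625.
The prior-weighted likelihoods are 1/7 · 0.01929 = 0.0027557, 3/7 · 0.0576 = 0.024686, 3/7 · 0.0625 = 0.026786; these sum to 0.054227.
The posterior is then P(bowl A | data) = 0.050818, P(bowl B | data) = 0.45523, P(bowl C | data) = 0.49395.
So P(orange next | data) = Σ P(orange next | H) P(H | data) = (1/6)(0.050818) + (2/5)(0.45523) + (1/2)(0.49395) = 0.43754.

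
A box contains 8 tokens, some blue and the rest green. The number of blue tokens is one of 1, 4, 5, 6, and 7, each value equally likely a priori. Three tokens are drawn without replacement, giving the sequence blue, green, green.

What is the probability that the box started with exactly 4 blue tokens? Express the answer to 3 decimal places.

For each hypothesis, P(data | H) works out to: P(data | r = 1) = (1/8)(7/7)(6/6) = 1/8; P(data | r = 4) = (4/8)(4/7)(3/6) = 1/7; P(data | r = 5) = (5/8)(3/7)(2/6) = 5/56; P(data | r = 6) = (6/8)(2/7)(1/6) = 1/28; P(data | r = 7) = (7/8)(1/7)(0/6) = 0.
The prior-weighted likelihoods are 1/5 · 1/8 = 1/40, 1/5 · 1/7 = 1/35, 1/5 · 5/56 = 1/56, 1/5 · 1/28 = 1/140, 1/5 · 0 = 0; summing to 11/140.
Hence P(r = 4 | data) = (1/35) / (11/140) = 4/11.

0.364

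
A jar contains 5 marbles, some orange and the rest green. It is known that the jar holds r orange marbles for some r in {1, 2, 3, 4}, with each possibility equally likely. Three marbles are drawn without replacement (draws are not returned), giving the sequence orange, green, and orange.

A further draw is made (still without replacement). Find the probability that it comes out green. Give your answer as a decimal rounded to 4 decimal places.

Compute the likelihood of the observed sequence for each case: P(data | r = 1) = (1/5)(4/4)(0/3) = 0; P(data | r = 2) = (2/5)(3/4)(1/3) = 1/10; P(data | r = 3) = (3/5)(2/4)(2/3) = 1/5; P(data | r = 4) = (4/5)(1/4)(3/3) = 1/5.
Weighting by the prior gives 1/4 · 0 = 0, 1/4 · 1/10 = 1/40, 1/4 · 1/5 = 1/20, 1/4 · 1/5 = 1/20; summing to 1/8.
Dividing through by the total gives posterior P(r = 1 | data) = 0, P(r = 2 | data) = 1/5, P(r = 3 | data) = 2/5, P(r = 4 | data) = 2/5.
Averaging over the posterior, P(green next | data) = (1)(1/5) + (1/2)(2/5) + (0)(2/5) = 2/5.

0.4000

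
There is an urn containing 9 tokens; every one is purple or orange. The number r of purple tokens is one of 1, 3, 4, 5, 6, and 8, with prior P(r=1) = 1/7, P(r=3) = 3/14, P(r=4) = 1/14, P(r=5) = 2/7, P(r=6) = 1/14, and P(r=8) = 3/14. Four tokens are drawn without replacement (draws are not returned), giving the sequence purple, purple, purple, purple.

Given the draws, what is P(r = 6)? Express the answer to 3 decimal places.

0.061

Under each hypothesis, the probability of the observed sequence is: P(data | r = 1) = (1/9)(0/8) = 0; P(data | r = 3) = (3/9)(2/8)(1/7)(0/6) = 0; P(data | r = 4) = (4/9)(3/8)(2/7)(1/6) = 0.0079365; P(data | r = 5) = (5/9)(4/8)(3/7)(2/6) = 0.039683; P(data | r = 6) = (6/9)(5/8)(4/7)(3/6) = 0.11905; P(data | r = 8) = (8/9)(7/8)(6/7)(5/6) = 0.55556.
Multiplying each by its prior: 1/7 · 0 = 0, 3/14 · 0 = 0, 1/14 · 0.0079365 = 0.00056689, 2/7 · 0.039683 = 0.011338, 1/14 · 0.11905 = 0.0085034, 3/14 · 0.55556 = 0.11905; summing to 0.13946.
So P(r = 6 | data) = (0.0085034) / (0.13946) = 0.060976.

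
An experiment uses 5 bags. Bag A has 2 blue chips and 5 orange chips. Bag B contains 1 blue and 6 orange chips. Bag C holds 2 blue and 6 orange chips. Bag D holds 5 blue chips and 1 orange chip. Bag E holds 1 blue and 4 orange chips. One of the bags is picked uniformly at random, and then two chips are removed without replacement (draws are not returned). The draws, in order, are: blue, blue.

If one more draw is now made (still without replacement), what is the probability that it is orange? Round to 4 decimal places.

The likelihood of the observed sequence under each hypothesis: P(data | bag A) = (2/7)(1/6) = 1/21; P(data | bag B) = (1/7)(0/6) = 0; P(data | bag C) = (2/8)(1/7) = 1/28; P(data | bag D) = (5/6)(4/5) = 2/3; P(data | bag E) = (1/5)(0/4) = 0.
Multiplying each by its prior: 1/5 · 1/21 = 1/105, 1/5 · 0 = 0, 1/5 · 1/28 = 1/140, 1/5 · 2/3 = 2/15, 1/5 · 0 = 0; these sum to 3/20.
Dividing through by the total gives posterior P(bag A | data) = 4/63, P(bag B | data) = 0, P(bag C | data) = 1/21, P(bag D | data) = 8/9, P(bag E | data) = 0.
The predictive probability is P(orange next | data) = (1)(4/63) + (1)(1/21) + (1/4)(8/9) = 1/3.

0.3333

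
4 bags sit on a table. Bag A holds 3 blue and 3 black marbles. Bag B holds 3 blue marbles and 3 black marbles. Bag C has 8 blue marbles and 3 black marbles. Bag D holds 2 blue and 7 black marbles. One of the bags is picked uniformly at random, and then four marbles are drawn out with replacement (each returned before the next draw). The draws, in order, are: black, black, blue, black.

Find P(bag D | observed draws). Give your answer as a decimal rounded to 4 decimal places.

0.4280

Compute the likelihood of the observed sequence for each case: P(data | bag A) = (3/6)(3/6)(3/6)(3/6) = 0.0625; P(data | bag B) = (3/6)(3/6)(3/6)(3/6) = 0.0625; P(data | bag C) = (3/11)(3/11)(8/11)(3/11) = 0.014753; P(data | bag D) = (7/9)(7/9)(2/9)(7/9) = 0.10456.
Weighting by the prior gives 1/4 · 0.0625 = 0.015625, 1/4 · 0.0625 = 0.015625, 1/4 · 0.014753 = 0.0036883, 1/4 · 0.10456 = 0.026139; these sum to 0.061078.
Hence P(bag D | data) = (0.026139) / (0.061078) = 0.42797.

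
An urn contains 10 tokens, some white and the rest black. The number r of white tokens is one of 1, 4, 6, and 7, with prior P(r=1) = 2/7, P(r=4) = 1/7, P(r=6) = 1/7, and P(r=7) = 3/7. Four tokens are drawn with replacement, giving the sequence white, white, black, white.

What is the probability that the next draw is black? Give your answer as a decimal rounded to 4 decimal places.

Under each hypothesis, the probability of the observed sequence is: P(data | r = 1) = (1/10)(1/10)(9/10)(1/10) = 0.0009; P(data | r = 4) = (4/10)(4/10)(6/10)(4/10) = 0.0384; P(data | r = 6) = (6/10)(6/10)(4/10)(6/10) = 0.0864; P(data | r = 7) = (7/10)(7/10)(3/10)(7/10) = 0.1029.
Multiplying each by its prior: 2/7 · 0.0009 = 0.00025714, 1/7 · 0.0384 = 0.0054857, 1/7 · 0.0864 = 0.012343, 3/7 · 0.1029 = 0.0441; these sum to 0.062186.
The posterior is then P(r = 1 | data) = 0.0041351, P(r = 4 | data) = 0.088215, P(r = 6 | data) = 0.19848, P(r = 7 | data) = 0.70917.
Averaging over the posterior, P(black next | data) = (9/10)(0.0041351) + (3/5)(0.088215) + (2/5)(0.19848) + (3/10)(0.70917) = 0.34879.

0.3488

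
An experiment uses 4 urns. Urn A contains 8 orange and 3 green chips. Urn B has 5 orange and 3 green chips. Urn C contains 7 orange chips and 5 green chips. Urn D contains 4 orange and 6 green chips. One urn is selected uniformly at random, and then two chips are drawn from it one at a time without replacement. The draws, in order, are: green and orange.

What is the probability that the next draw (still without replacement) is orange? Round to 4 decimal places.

For each hypothesis, P(data | H) works out to: P(data | urn A) = (3/11)(8/10) = 12/55; P(data | urn B) = (3/8)(5/7) = 15/56; P(data | urn C) = (5/12)(7/11) = 35/132; P(data | urn D) = (6/10)(4/9) = 4/15.
Multiplying each by its prior: 1/4 · 12/55 = 3/55, 1/4 · 15/56 = 15/224, 1/4 · 35/132 = 35/528, 1/4 · 4/15 = 1/15; these sum to 57/224.
Normalising, the posterior is P(urn A | data) = 0.21435, P(urn B | data) = 0.26316, P(urn C | data) = 0.2605, P(urn D | data) = 0.26199.
The predictive probability is P(orange next | data) = (7/9)(0.21435) + (2/3)(0.26316) + (3/5)(0.2605) + (3/8)(0.26199) = 0.5967.

0.5967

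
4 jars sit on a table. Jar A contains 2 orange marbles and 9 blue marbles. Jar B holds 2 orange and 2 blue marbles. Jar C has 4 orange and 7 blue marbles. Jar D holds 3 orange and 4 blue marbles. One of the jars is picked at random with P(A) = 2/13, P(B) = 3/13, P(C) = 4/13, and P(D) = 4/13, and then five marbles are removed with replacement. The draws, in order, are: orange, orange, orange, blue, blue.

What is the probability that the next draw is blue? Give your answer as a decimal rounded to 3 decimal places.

0.573

Compute the likelihood of the observed sequence for each case: P(data | jar A) = (2/11)(2/11)(2/11)(9/11)(9/11) = 0.0040236; P(data | jar B) = (2/4)(2/4)(2/4)(2/4)(2/4) = 0.03125; P(data | jar C) = (4/11)(4/11)(4/11)(7/11)(7/11) = 0.019472; P(data | jar D) = (3/7)(3/7)(3/7)(4/7)(4/7) = 0.025704.
Weighting by the prior gives 2/13 · 0.0040236 = 0.00061901, 3/13 · 0.03125 = 0.0072115, 4/13 · 0.019472 = 0.0059914, 4/13 · 0.025704 = 0.0079088; these sum to 0.021731.
Dividing through by the total gives posterior P(jar A | data) = 0.028485, P(jar B | data) = 0.33186, P(jar C | data) = 0.27571, P(jar D | data) = 0.36394.
The predictive probability is P(blue next | data) = (9/11)(0.028485) + (1/2)(0.33186) + (7/11)(0.27571) + (4/7)(0.36394) = 0.57266.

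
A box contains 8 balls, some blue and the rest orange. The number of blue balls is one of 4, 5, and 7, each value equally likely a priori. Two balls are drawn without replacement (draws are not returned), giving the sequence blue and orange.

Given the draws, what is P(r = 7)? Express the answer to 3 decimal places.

0.184

Under each hypothesis, the probability of the observed sequence is: P(data | r = 4) = (4/8)(4/7) = 2/7; P(data | r = 5) = (5/8)(3/7) = 15/56; P(data | r = 7) = (7/8)(1/7) = 1/8.
Multiplying each by its prior: 1/3 · 2/7 = 2/21, 1/3 · 15/56 = 5/56, 1/3 · 1/8 = 1/24; summing to 19/84.
So P(r = 7 | data) = (1/24) / (19/84) = 7/38.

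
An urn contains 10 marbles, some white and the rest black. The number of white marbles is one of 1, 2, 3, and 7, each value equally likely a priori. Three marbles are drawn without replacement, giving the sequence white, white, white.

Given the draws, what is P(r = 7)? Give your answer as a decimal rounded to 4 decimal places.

Compute the likelihood of the observed sequence for each case: P(data | r = 1) = (1/10)(0/9) = 0; P(data | r = 2) = (2/10)(1/9)(0/8) = 0; P(data | r = 3) = (3/10)(2/9)(1/8) = 1/120; P(data | r = 7) = (7/10)(6/9)(5/8) = 7/24.
Weighting by the prior gives 1/4 · 0 = 0, 1/4 · 0 = 0, 1/4 · 1/120 = 1/480, 1/4 · 7/24 = 7/96; with total 3/40.
By Bayes' rule, P(r = 7 | data) = (7/96) / (3/40) = 35/36.

0.9722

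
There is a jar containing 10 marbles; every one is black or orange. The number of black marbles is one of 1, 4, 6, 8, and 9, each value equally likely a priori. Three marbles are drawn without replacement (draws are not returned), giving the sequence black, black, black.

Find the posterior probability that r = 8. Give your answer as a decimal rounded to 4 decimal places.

0.3415

For each hypothesis, P(data | H) works out to: P(data | r = 1) = (1/10)(0/9) = 0; P(data | r = 4) = (4/10)(3/9)(2/8) = 1/30; P(data | r = 6) = (6/10)(5/9)(4/8) = 1/6; P(data | r = 8) = (8/10)(7/9)(6/8) = 7/15; P(data | r = 9) = (9/10)(8/9)(7/8) = 7/10.
Multiplying each by its prior: 1/5 · 0 = 0, 1/5 · 1/30 = 1/150, 1/5 · 1/6 = 1/30, 1/5 · 7/15 = 7/75, 1/5 · 7/10 = 7/50; summing to 41/150.
Therefore the posterior P(r = 8 | data) = (7/75) / (41/150) = 14/41.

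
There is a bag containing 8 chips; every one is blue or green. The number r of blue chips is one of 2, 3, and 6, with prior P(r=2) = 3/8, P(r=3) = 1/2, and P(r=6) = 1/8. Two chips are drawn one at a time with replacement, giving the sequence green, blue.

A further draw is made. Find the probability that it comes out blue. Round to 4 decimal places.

0.3750

Compute the likelihood of the observed sequence for each case: P(data | r = 2) = (6/8)(2/8) = 3/16; P(data | r = 3) = (5/8)(3/8) = 15/64; P(data | r = 6) = (2/8)(6/8) = 3/16.
The prior-weighted likelihoods are 3/8 · 3/16 = 9/128, 1/2 · 15/64 = 15/128, 1/8 · 3/16 = 3/128; summing to 27/128.
Normalising, the posterior is P(r = 2 | data) = 1/3, P(r = 3 | data) = 5/9, P(r = 6 | data) = 1/9.
The predictive probability is P(blue next | data) = (1/4)(1/3) + (3/8)(5/9) + (3/4)(1/9) = 3/8.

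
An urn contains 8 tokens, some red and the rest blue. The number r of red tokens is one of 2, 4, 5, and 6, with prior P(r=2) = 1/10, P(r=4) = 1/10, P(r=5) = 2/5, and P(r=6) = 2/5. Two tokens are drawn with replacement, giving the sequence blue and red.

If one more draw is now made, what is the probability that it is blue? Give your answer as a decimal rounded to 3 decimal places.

0.379

The likelihood of the observed sequence under each hypothesis: P(data | r = 2) = (6/8)(2/8) = 3/16; P(data | r = 4) = (4/8)(4/8) = 1/4; P(data | r = 5) = (3/8)(5/8) = 15/64; P(data | r = 6) = (2/8)(6/8) = 3/16.
Multiplying each by its prior: 1/10 · 3/16 = 3/160, 1/10 · 1/4 = 1/40, 2/5 · 15/64 = 3/32, 2/5 · 3/16 = 3/40; these sum to 17/80.
The posterior is then P(r = 2 | data) = 3/34, P(r = 4 | data) = 2/17, P(r = 5 | data) = 15/34, P(r = 6 | data) = 6/17.
The predictive probability is P(blue next | data) = (3/4)(3/34) + (1/2)(2/17) + (3/8)(15/34) + (1/4)(6/17) = 103/272.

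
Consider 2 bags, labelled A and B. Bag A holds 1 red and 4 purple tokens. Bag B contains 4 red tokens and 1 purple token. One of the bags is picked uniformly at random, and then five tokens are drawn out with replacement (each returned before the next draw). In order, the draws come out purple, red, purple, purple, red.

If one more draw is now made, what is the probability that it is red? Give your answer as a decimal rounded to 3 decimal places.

Under each hypothesis, the probability of the observed sequence is: P(data | bag A) = (4/5)(1/5)(4/5)(4/5)(1/5) = 0.02048; P(data | bag B) = (1/5)(4/5)(1/5)(1/5)(4/5) = 0.00512.
The prior-weighted likelihoods are 1/2 · 0.02048 = 0.01024, 1/2 · 0.00512 = 0.00256; summing to 0.0128.
Dividing through by the total gives posterior P(bag A | data) = 0.8, P(bag B | data) = 0.2.
Averaging over the posterior, P(red next | data) = (1/5)(0.8) + (4/5)(0.2) = 0.32.

0.320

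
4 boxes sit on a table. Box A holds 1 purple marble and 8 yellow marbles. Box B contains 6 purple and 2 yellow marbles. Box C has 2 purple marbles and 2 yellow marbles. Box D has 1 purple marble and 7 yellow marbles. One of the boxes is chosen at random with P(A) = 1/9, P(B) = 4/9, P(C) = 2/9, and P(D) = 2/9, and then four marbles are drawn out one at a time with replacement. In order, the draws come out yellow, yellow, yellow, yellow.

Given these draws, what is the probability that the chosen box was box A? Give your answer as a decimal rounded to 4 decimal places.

Compute the likelihood of the observed sequence for each case: P(data | box A) = (8/9)(8/9)(8/9)(8/9) = 0.6243; P(data | box B) = (2/8)(2/8)(2/8)(2/8) = 0.0039062; P(data | box C) = (2/4)(2/4)(2/4)(2/4) = 0.0625; P(data | box D) = (7/8)(7/8)(7/8)(7/8) = 0.58618.
Multiplying each by its prior: 1/9 · 0.6243 = 0.069366, 4/9 · 0.0039062 = 0.0017361, 2/9 · 0.0625 = 0.013889, 2/9 · 0.58618 = 0.13026; these sum to 0.21525.
By Bayes' rule, P(box A | data) = (0.069366) / (0.21525) = 0.32225.

0.3223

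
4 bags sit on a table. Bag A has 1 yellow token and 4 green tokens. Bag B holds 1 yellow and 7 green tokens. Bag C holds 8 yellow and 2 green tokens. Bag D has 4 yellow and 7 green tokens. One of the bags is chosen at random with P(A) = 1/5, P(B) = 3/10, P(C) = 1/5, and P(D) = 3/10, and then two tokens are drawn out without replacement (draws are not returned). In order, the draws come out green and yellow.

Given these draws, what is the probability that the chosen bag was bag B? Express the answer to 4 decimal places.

Under each hypothesis, the probability of the observed sequence is: P(data | bag A) = (4/5)(1/4) = 0.2; P(data | bag B) = (7/8)(1/7) = 0.125; P(data | bag C) = (2/10)(8/9) = 0.17778; P(data | bag D) = (7/11)(4/10) = 0.25455.
The prior-weighted likelihoods are 1/5 · 0.2 = 0.04, 3/10 · 0.125 = 0.0375, 1/5 · 0.17778 = 0.035556, 3/10 · 0.25455 = 0.076364; summing to 0.18942.
Hence P(bag B | data) = (0.0375) / (0.18942) = 0.19797.

0.1980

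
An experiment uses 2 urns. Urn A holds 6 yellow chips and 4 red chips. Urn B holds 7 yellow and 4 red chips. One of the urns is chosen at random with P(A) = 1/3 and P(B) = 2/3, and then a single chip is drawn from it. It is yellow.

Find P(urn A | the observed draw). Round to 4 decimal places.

The likelihood of this draw under each hypothesis: P(data | urn A) = (6/10) = 3/5; P(data | urn B) = (7/11) = 7/11.
Multiplying each by its prior: 1/3 · 3/5 = 1/5, 2/3 · 7/11 = 14/33; summing to 103/165.
Therefore the posterior P(urn A | data) = (1/5) / (103/165) = 33/103.

0.3204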